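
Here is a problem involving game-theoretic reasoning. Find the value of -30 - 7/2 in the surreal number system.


x = -30, y = 7/2
Converting to common denominator: 2
x = -60/2, y = 7/2
x - y = -30 - 7/2 = -67/2

-67/2


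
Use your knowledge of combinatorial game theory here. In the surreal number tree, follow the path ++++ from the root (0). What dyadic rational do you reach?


Sign expansion: ++++
Rule: track bounds (lo, hi), initially (-inf, +inf). On '+', the current value becomes lo and we move to the simplest number in (value, hi): value + 1 if hi = +inf, otherwise the midpoint (value + hi)/2. On '-', the current value becomes hi and we move to value - 1 if lo = -inf, otherwise the midpoint (lo + value)/2.
Start at 0.
Step 1: sign = +, move right. Bounds: (0, +inf). Value = 1
Step 2: sign = +, move right. Bounds: (1, +inf). Value = 2
Step 3: sign = +, move right. Bounds: (2, +inf). Value = 3
Step 4: sign = +, move right. Bounds: (3, +inf). Value = 4
The surreal number with sign expansion ++++ is 4.

4


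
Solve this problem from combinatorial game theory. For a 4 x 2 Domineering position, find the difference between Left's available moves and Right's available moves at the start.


Board is 4 x 2 (rows x cols).
Left (vertical) placements: (rows-1) * cols = 3 * 2 = 6
Right (horizontal) placements: rows * (cols-1) = 4 * 1 = 4
Advantage = Left - Right = 6 - 4 = 2

2


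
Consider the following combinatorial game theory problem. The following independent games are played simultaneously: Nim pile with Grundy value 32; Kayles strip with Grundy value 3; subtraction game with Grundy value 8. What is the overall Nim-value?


By the Sprague-Grundy theorem, the Grundy value of a sum of games is the XOR of individual Grundy values.
Nim pile: Grundy value = 32. Running XOR: 0 XOR 32 = 32
Kayles strip: Grundy value = 3. Running XOR: 32 XOR 3 = 35
subtraction game: Grundy value = 8. Running XOR: 35 XOR 8 = 43
The combined Grundy value is 43.

43


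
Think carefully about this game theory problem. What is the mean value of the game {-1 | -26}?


Game = {-1 | -26}, a switch {a | b} with numbers a > b.
Its thermograph has left wall a - t and right wall b + t, which meet at t = (a - b)/2, where both equal (a + b)/2. So the mast (mean value) is at (a + b)/2.
Mean = (-1 + (-26))/2 = -27/2 = -27/2

-27/2


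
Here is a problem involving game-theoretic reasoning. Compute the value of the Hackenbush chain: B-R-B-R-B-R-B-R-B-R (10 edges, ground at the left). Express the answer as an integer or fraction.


Edges (from ground): B-R-B-R-B-R-B-R-B-R
By Berlekamp's sign-expansion rule, a Blue-Red Hackenbush stalk has the value of the surreal number whose sign sequence is the edge sequence with B -> + and R -> -.
Sign sequence: +-+-+-+-+-
Trace the sign expansion in the surreal number tree, starting from 0:
Edge 1: B (sign +) -> bounds (0, +inf), value = 1
Edge 2: R (sign -) -> bounds (0, 1), value = 1/2
Edge 3: B (sign +) -> bounds (1/2, 1), value = 3/4
Edge 4: R (sign -) -> bounds (1/2, 3/4), value = 5/8
Edge 5: B (sign +) -> bounds (5/8, 3/4), value = 11/16
Edge 6: R (sign -) -> bounds (5/8, 11/16), value = 21/32
Edge 7: B (sign +) -> bounds (21/32, 11/16), value = 43/64
Edge 8: R (sign -) -> bounds (21/32, 43/64), value = 85/128
Edge 9: B (sign +) -> bounds (85/128, 43/64), value = 171/256
Edge 10: R (sign -) -> bounds (85/128, 171/256), value = 341/512
Game value = 341/512

341/512


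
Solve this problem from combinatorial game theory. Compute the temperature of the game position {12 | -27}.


The game is {12 | -27}, a switch {a | b} with numbers a > b.
Cooling {a | b} by t gives {a - t | b + t}, which stops being hot when a - t = b + t, i.e. at t = (a - b)/2. So the temperature of a switch is (a - b)/2.
Temperature = (Left option - Right option) / 2
= (12 - (-27)) / 2
= 39 / 2
= 39/2

39/2


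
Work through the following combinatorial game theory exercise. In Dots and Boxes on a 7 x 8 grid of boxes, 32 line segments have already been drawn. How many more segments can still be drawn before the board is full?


Grid: 7 x 8 boxes, i.e. 8 rows and 9 columns of dots.
Horizontal edges: (rows + 1) * cols = 8 * 8 = 64
Vertical edges: rows * (cols + 1) = 7 * 9 = 63
Total edges: 64 + 63 = 127
Edges drawn: 32
Remaining: 127 - 32 = 95

95


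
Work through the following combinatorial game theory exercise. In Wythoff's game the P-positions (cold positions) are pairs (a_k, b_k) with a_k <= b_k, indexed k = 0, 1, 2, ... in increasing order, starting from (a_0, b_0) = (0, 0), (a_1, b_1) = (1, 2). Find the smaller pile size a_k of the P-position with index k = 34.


By Wythoff's theorem, a_k = floor(k * phi) and b_k = floor(k * phi^2) = a_k + k, where phi = (1 + sqrt(5))/2 is the golden ratio.
phi = (1 + sqrt(5))/2 = 1.618034
k = 34
k * phi = 34 * 1.618034 = 55.013156
a_34 = floor(k * phi) = 55

55


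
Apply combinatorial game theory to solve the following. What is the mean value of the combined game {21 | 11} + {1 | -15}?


G1 = {21 | 11}, G2 = {1 | -15}
Each is a switch {a | b} with numbers a > b; its mean value is (a + b)/2, and mean value is additive over game sums: m(G1 + G2) = m(G1) + m(G2).
Mean of G1 = (21 + (11))/2 = 32/2 = 16
Mean of G2 = (1 + (-15))/2 = -14/2 = -7
Mean of G1 + G2 = 16 + -7 = 9

9


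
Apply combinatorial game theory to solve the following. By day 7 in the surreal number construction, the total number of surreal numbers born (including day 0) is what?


Day 0: {|} = 0 is born. Count = 1.
Day n: the number of surreal numbers born by day n is 2^(n+1) - 1.
By day 0: 2^1 - 1 = 1
By day 1: 2^2 - 1 = 3
By day 2: 2^3 - 1 = 7
By day 3: 2^4 - 1 = 15
By day 4: 2^5 - 1 = 31
By day 5: 2^6 - 1 = 63
By day 6: 2^7 - 1 = 127
By day 7: 2^8 - 1 = 255
By day 7: 255 surreal numbers.

255


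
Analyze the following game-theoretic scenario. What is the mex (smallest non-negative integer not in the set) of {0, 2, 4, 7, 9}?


Set = {0, 2, 4, 7, 9}
0 is in the set.
1 is NOT in the set. This is the mex.
mex = 1

1


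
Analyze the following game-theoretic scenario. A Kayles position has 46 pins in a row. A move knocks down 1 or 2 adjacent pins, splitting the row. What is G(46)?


Kayles: a move removes 1 or 2 adjacent pins from a contiguous row.
Removing pins from a row of k leaves two independent rows (a, b) with a + b = k - 1 (one pin) or a + b = k - 2 (two pins); an end removal gives a = 0.
By Sprague-Grundy, G(k) = mex{ G(a) XOR G(b) } over all these splits. G(0) = 0.
G(1): splits (0,0):0^0=0 -> mex({0}) = 1
G(2): splits (0,1):0^1=1 (0,0):0^0=0 -> mex({0, 1}) = 2
G(3): splits (0,2):0^2=2 (1,1):1^1=0 (0,1):0^1=1 -> mex({0, 1, 2}) = 3
G(4): splits (0,3):0^3=3 (1,2):1^2=3 (0,2):0^2=2 (1,1):1^1=0 -> mex({0, 2, 3}) = 1
G(5): splits (0,4):0^1=1 (1,3):1^3=2 (2,2):2^2=0 (0,3):0^3=3 (1,2):1^2=3 -> mex({0, 1, 2, 3}) = 4
G(6) = mex({0, 1, 2, 4}) = 3
G(7) = mex({0, 1, 3, 4, 5}) = 2
G(8) = mex({0, 2, 3, 5, 6}) = 1
G(9) = mex({0, 1, 2, 3, 6, 7}) = 4
G(10) = mex({0, 1, 3, 4, 5, 7}) = 2
G(11) = mex({0, 1, 2, 3, 4, 5}) = 6
G(12) = mex({0, 1, 2, 3, 5, 6, 7}) = 4
G(13) = mex({0, 2, 3, 4, 6, 7}) = 1
G(14) = mex({0, 1, 4, 5, 6, 7}) = 2
G(15) = mex({0, 1, 2, 3, 4, 5, 6}) = 7
G(16) = mex({0, 2, 3, 5, 6, 7}) = 1
G(17) = mex({0, 1, 2, 3, 5, 6, 7}) = 4
G(18) = mex({0, 1, 2, 4, 5, 6}) = 3
G(19) = mex({0, 1, 3, 4, 5, 7}) = 2
G(20) = mex({0, 2, 3, 4, 5, 6, 7}) = 1
G(21) = mex({0, 1, 2, 3, 5, 6, 7}) = 4
G(22) = mex({0, 1, 2, 3, 4, 5, 7}) = 6
G(23) = mex({0, 1, 2, 3, 4, 5, 6}) = 7
G(24) = mex({0, 1, 2, 3, 5, 6, 7}) = 4
G(25) = mex({0, 2, 3, 4, 6, 7}) = 1
G(26) = mex({0, 1, 3, 4, 5, 6, 7}) = 2
G(27) = mex({0, 1, 2, 3, 4, 5, 6, 7}) = 8
G(28) = mex({0, 1, 2, 3, 4, 6, 7, 8}) = 5
G(29) = mex({0, 1, 2, 3, 5, 6, 7, 8, 9}) = 4
G(30) = mex({0, 1, 2, 3, 4, 5, 6, 9, 10}) = 7
G(31) = mex({0, 1, 3, 4, 5, 7, 10, 11}) = 2
G(32) = mex({0, 2, 3, 4, 5, 6, 7, 9, 11}) = 1
G(33) = mex({0, 1, 2, 3, 4, 5, 6, 7, 9, 12}) = 8
G(34) = mex({0, 1, 2, 3, 4, 5, 7, 8, 11, 12}) = 6
G(35) = mex({0, 1, 2, 3, 4, 5, 6, 8, 9, 10, 11}) = 7
G(36) = mex({0, 1, 2, 3, 5, 6, 7, 9, 10}) = 4
G(37) = mex({0, 2, 3, 4, 6, 7, 9, 10, 11, 12}) = 1
G(38) = mex({0, 1, 3, 4, 5, 6, 7, 9, 10, 11, 12}) = 2
G(39) = mex({0, 1, 2, 4, 5, 6, 7, 9, 10, 12, 14}) = 3
G(40) = mex({0, 2, 3, 4, 6, 7, 11, 12, 14}) = 1
G(41) = mex({0, 1, 2, 3, 5, 6, 7, 9, 10, 11, 12}) = 4
G(42) = mex({0, 1, 2, 3, 4, 5, 6, 9, 10}) = 7
G(43) = mex({0, 1, 3, 4, 5, 7, 9, 10, 12, 15}) = 2
G(44) = mex({0, 2, 3, 4, 5, 6, 7, 9, 10, 12, 15}) = 1
G(45) = mex({0, 1, 2, 3, 4, 5, 6, 7, 9, 10, 12, 14}) = 8
G(46) = mex({0, 1, 3, 4, 5, 7, 8, 11, 12, 14}) = 2
Therefore G(46) = 2.

2


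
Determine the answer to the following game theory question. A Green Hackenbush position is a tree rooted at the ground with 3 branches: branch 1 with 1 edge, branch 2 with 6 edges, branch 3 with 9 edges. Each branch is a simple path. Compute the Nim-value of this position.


The tree has 3 branches from the ground vertex.
In Green Hackenbush, the Nim-value of a simple path of length k is k.
Branch 1: length 1, Nim-value = 1
Branch 2: length 6, Nim-value = 6
Branch 3: length 9, Nim-value = 9
Total Nim-value = XOR of all branch values:
0 XOR 1 = 1
1 XOR 6 = 7
7 XOR 9 = 14
Nim-value of the tree = 14

14


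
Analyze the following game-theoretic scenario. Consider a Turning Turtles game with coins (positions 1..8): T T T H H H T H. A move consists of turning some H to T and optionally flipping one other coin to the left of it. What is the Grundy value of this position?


Coins: T T T H H H T H
Key fact: a single head at position k behaves exactly like a Nim heap of size k (turning it to T and optionally flipping a coin at j < k corresponds to moving the heap from k to j, or to 0), and heads combine as a disjunctive sum (two heads at the same place would cancel, matching j XOR j = 0). So the Nim-value is the XOR of the 1-indexed positions of the heads.
Face-up positions (1-indexed): [4, 5, 6, 8]
XOR 0 with 4: 0 XOR 4 = 4
XOR 4 with 5: 4 XOR 5 = 1
XOR 1 with 6: 1 XOR 6 = 7
XOR 7 with 8: 7 XOR 8 = 15
Nim-value = 15

15


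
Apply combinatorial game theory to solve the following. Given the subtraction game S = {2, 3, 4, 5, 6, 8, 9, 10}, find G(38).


The subtraction set is S = {2, 3, 4, 5, 6, 8, 9, 10}.
G(k) = mex{ G(k - s) : s in S, s <= k }. We compute iteratively: G(0) = 0.
G(1) = mex({}) = 0
G(2) = mex({0}) = 1
G(3) = mex({0}) = 1
G(4) = mex({0, 1}) = 2
G(5) = mex({0, 1}) = 2
G(6) = mex({0, 1, 2}) = 3
G(7) = mex({0, 1, 2}) = 3
G(8) = mex({0, 1, 2, 3}) = 4
G(9) = mex({0, 1, 2, 3}) = 4
G(10) = mex({0, 1, 2, 3, 4}) = 5
G(11) = mex({0, 1, 2, 3, 4}) = 5
G(12) = mex({1, 2, 3, 4, 5}) = 0
G(13) = mex({1, 2, 3, 4, 5}) = 0
G(14) = mex({0, 2, 3, 4, 5}) = 1
G(15) = mex({0, 2, 3, 4, 5}) = 1
G(16) = mex({0, 1, 3, 4, 5}) = 2
G(17) = mex({0, 1, 3, 4, 5}) = 2
G(18) = mex({0, 1, 2, 4, 5}) = 3
G(19) = mex({0, 1, 2, 4, 5}) = 3
G(20) = mex({0, 1, 2, 3, 5}) = 4
G(21) = mex({0, 1, 2, 3, 5}) = 4
Observe that G(12)..G(21) = 0, 0, 1, 1, 2, 2, 3, 3, 4, 4 repeats G(0)..G(9) = 0, 0, 1, 1, 2, 2, 3, 3, 4, 4.
For k >= max(S) = 10, G(k) is determined by the previous 10 values G(k-10)..G(k-1); a window of 10 consecutive values has recurred shifted by 12, so by induction G(k + 12) = G(k) for all k >= 0: the sequence is periodic from the start with period 12.
One period: G(0..11) = 0, 0, 1, 1, 2, 2, 3, 3, 4, 4, 5, 5.
38 mod 12 = 2, so G(38) = G(2) = 1.

1


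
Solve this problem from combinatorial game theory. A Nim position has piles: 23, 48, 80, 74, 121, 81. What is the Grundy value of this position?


We need the XOR (exclusive or) of all pile sizes.
After XOR-ing pile 1 (size 23): 0 XOR 23 = 23
After XOR-ing pile 2 (size 48): 23 XOR 48 = 39
After XOR-ing pile 3 (size 80): 39 XOR 80 = 119
After XOR-ing pile 4 (size 74): 119 XOR 74 = 61
After XOR-ing pile 5 (size 121): 61 XOR 121 = 68
After XOR-ing pile 6 (size 81): 68 XOR 81 = 21
The Nim-value of this position is 21.

21


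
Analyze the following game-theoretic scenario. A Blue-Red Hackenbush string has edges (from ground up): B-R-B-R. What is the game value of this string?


Edges (from ground): B-R-B-R
By Berlekamp's sign-expansion rule, a Blue-Red Hackenbush stalk has the value of the surreal number whose sign sequence is the edge sequence with B -> + and R -> -.
Sign sequence: +-+-
Trace the sign expansion in the surreal number tree, starting from 0:
Edge 1: B (sign +) -> bounds (0, +inf), value = 1
Edge 2: R (sign -) -> bounds (0, 1), value = 1/2
Edge 3: B (sign +) -> bounds (1/2, 1), value = 3/4
Edge 4: R (sign -) -> bounds (1/2, 3/4), value = 5/8
Game value = 5/8

5/8


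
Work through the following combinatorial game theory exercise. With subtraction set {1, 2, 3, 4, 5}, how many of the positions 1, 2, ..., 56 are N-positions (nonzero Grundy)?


Subtraction set S = {1, 2, 3, 4, 5}, so G(n) = n mod 6.
G(n) = 0 when n is a multiple of 6.
Multiples of 6 in [1, 56]: 9
N-positions (nonzero Grundy) = 56 - 9 = 47

47


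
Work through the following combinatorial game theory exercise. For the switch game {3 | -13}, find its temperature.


The game is {3 | -13}, a switch {a | b} with numbers a > b.
Cooling {a | b} by t gives {a - t | b + t}, which stops being hot when a - t = b + t, i.e. at t = (a - b)/2. So the temperature of a switch is (a - b)/2.
Temperature = (Left option - Right option) / 2
= (3 - (-13)) / 2
= 16 / 2
= 8

8


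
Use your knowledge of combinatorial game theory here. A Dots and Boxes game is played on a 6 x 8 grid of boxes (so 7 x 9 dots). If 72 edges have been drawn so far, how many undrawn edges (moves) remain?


Grid: 6 x 8 boxes, i.e. 7 rows and 9 columns of dots.
Horizontal edges: (rows + 1) * cols = 7 * 8 = 56
Vertical edges: rows * (cols + 1) = 6 * 9 = 54
Total edges: 56 + 54 = 110
Edges drawn: 72
Remaining: 110 - 72 = 38

38


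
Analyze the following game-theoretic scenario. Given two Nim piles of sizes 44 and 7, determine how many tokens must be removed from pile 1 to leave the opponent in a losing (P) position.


Piles: 44 and 7
Current XOR: 44 XOR 7 = 43 (non-zero, so this is an N-position).
To make the XOR zero, we need to find a move that balances the piles.
For pile 1 (size 44): target = 44 XOR 43 = 7
We reduce pile 1 from 44 to 7.
Tokens removed: 44 - 7 = 37
Verification: 7 XOR 7 = 0

37


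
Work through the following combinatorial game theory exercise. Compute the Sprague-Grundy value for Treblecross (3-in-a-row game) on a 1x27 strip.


Treblecross: place X on empty cells; 3-in-a-row wins.
Playing within two cells of an existing X lets the opponent win at once, so sensible play treats the cells i-2..i+2 around each X as dead. The player left with no safe cell loses, so this is a normal-play take-away game on strips of safe cells.
Placing X at cell i (0-indexed) of a strip of k safe cells leaves independent strips of sizes max(0, i-2) and max(0, k-i-3). Hence G(k) = mex{ G(max(0,i-2)) XOR G(max(0,k-i-3)) : 0 <= i < k }, with G(0) = 0.
G(1): splits (0,0):0^0=0 -> mex({0}) = 1
G(2): splits (0,0):0^0=0 -> mex({0}) = 1
G(3): splits (0,0):0^0=0 -> mex({0}) = 1
G(4): splits (0,1):0^1=1 (0,0):0^0=0 -> mex({0, 1}) = 2
G(5): splits (0,2):0^1=1 (0,1):0^1=1 (0,0):0^0=0 -> mex({0, 1}) = 2
G(6) = mex({1}) = 0
G(7) = mex({0, 1, 2}) = 3
G(8) = mex({0, 1, 2}) = 3
G(9) = mex({0, 2}) = 1
G(10) = mex({0, 2, 3}) = 1
G(11) = mex({0, 3}) = 1
G(12) = mex({1, 3}) = 0
G(13) = mex({0, 1, 2, 3}) = 4
G(14) = mex({0, 1, 2}) = 3
G(15) = mex({0, 1, 2}) = 3
G(16) = mex({0, 1, 2, 4}) = 3
G(17) = mex({0, 1, 3, 4}) = 2
G(18) = mex({0, 1, 3, 4}) = 2
G(19) = mex({0, 1, 3, 5}) = 2
G(20) = mex({0, 1, 2, 3, 5}) = 4
G(21) = mex({0, 1, 2, 3, 5}) = 4
G(22) = mex({1, 2, 6}) = 0
G(23) = mex({0, 1, 2, 3, 4, 6}) = 5
G(24) = mex({0, 1, 2, 3, 4}) = 5
G(25) = mex({0, 1, 3, 4, 7}) = 2
G(26) = mex({0, 1, 3, 4, 5, 7}) = 2
G(27) = mex({0, 1, 3, 5}) = 2
Therefore G(27) = 2.

2


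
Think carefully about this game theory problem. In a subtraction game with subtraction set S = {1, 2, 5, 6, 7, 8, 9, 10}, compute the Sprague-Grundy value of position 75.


The subtraction set is S = {1, 2, 5, 6, 7, 8, 9, 10}.
G(k) = mex{ G(k - s) : s in S, s <= k }. We compute iteratively: G(0) = 0.
G(1) = mex({0}) = 1
G(2) = mex({0, 1}) = 2
G(3) = mex({1, 2}) = 0
G(4) = mex({0, 2}) = 1
G(5) = mex({0, 1}) = 2
G(6) = mex({0, 1, 2}) = 3
G(7) = mex({0, 1, 2, 3}) = 4
G(8) = mex({0, 1, 2, 3, 4}) = 5
G(9) = mex({0, 1, 2, 4, 5}) = 3
G(10) = mex({0, 1, 2, 3, 5}) = 4
G(11) = mex({0, 1, 2, 3, 4}) = 5
G(12) = mex({0, 1, 2, 3, 4, 5}) = 6
G(13) = mex({0, 1, 2, 3, 4, 5, 6}) = 7
G(14) = mex({1, 2, 3, 4, 5, 6, 7}) = 0
G(15) = mex({0, 2, 3, 4, 5, 7}) = 1
G(16) = mex({0, 1, 3, 4, 5}) = 2
G(17) = mex({1, 2, 3, 4, 5, 6}) = 0
G(18) = mex({0, 2, 3, 4, 5, 6, 7}) = 1
G(19) = mex({0, 1, 3, 4, 5, 6, 7}) = 2
G(20) = mex({0, 1, 2, 4, 5, 6, 7}) = 3
G(21) = mex({0, 1, 2, 3, 5, 6, 7}) = 4
G(22) = mex({0, 1, 2, 3, 4, 6, 7}) = 5
G(23) = mex({0, 1, 2, 4, 5, 7}) = 3
Observe that G(14)..G(23) = 0, 1, 2, 0, 1, 2, 3, 4, 5, 3 repeats G(0)..G(9) = 0, 1, 2, 0, 1, 2, 3, 4, 5, 3.
For k >= max(S) = 10, G(k) is determined by the previous 10 values G(k-10)..G(k-1); a window of 10 consecutive values has recurred shifted by 14, so by induction G(k + 14) = G(k) for all k >= 0: the sequence is periodic from the start with period 14.
One period: G(0..13) = 0, 1, 2, 0, 1, 2, 3, 4, 5, 3, 4, 5, 6, 7.
75 mod 14 = 5, so G(75) = G(5) = 2.

2


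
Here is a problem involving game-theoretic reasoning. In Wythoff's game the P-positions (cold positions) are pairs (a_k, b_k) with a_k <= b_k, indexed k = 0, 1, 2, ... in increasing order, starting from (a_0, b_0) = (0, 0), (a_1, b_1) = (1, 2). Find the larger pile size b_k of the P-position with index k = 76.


By Wythoff's theorem, a_k = floor(k * phi) and b_k = floor(k * phi^2) = a_k + k, where phi = (1 + sqrt(5))/2 is the golden ratio.
phi = (1 + sqrt(5))/2 = 1.618034
phi^2 = phi + 1 = 2.618034
k = 76
k * phi^2 = 76 * 2.618034 = 198.970583
b_76 = floor(k * phi^2) = 198 (check: a_76 + k = 122 + 76 = 198)

198


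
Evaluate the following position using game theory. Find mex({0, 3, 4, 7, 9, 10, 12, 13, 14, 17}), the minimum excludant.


Set = {0, 3, 4, 7, 9, 10, 12, 13, 14, 17}
0 is in the set.
1 is NOT in the set. This is the mex.
mex = 1

1


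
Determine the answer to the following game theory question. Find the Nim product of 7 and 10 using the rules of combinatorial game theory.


Nim multiplication is bilinear over XOR: (u XOR v) * w = (u*w) XOR (v*w).
So we split each operand into its bit components and XOR the pairwise Nim products.
7 = 1 + 2 + 4 (as XOR of powers of 2).
10 = 2 + 8 (as XOR of powers of 2).
Using the standard Nim-product table on single bits:
  2*2 = 3,   2*4 = 8,   2*8 = 12,
  4*4 = 6,   4*8 = 11,  8*8 = 13,
and  1*x = x (identity), k*l = l*k (commutative).
Pairwise Nim products:
  1 * 2 = 2
  1 * 8 = 8
  2 * 2 = 3
  2 * 8 = 12
  4 * 2 = 8
  4 * 8 = 11
XOR them: 2 XOR 8 XOR 3 XOR 12 XOR 8 XOR 11 = 6.
Result: 7 * 10 = 6 (in Nim).

6


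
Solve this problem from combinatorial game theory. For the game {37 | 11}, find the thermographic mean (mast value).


Game = {37 | 11}, a switch {a | b} with numbers a > b.
Its thermograph has left wall a - t and right wall b + t, which meet at t = (a - b)/2, where both equal (a + b)/2. So the mast (mean value) is at (a + b)/2.
Mean = (37 + (11))/2 = 48/2 = 24

24


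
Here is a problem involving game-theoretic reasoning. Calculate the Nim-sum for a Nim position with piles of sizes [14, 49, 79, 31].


We need the XOR (exclusive or) of all pile sizes.
After XOR-ing pile 1 (size 14): 0 XOR 14 = 14
After XOR-ing pile 2 (size 49): 14 XOR 49 = 63
After XOR-ing pile 3 (size 79): 63 XOR 79 = 112
After XOR-ing pile 4 (size 31): 112 XOR 31 = 111
The Nim-value of this position is 111.

111


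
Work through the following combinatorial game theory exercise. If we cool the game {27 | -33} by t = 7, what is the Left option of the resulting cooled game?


Original game: {27 | -33} (a switch {a | b} with a > b).
Cooling by t (for t below the temperature (a - b)/2 = 30) taxes each move by t: {a | b} cooled by t is {a - t | b + t}.
Cooling amount: t = 7
Cooled Left option: 27 - 7 = 20
Cooled Right option: -33 + 7 = -26
Cooled game: {20 | -26}
Left option = 20

20


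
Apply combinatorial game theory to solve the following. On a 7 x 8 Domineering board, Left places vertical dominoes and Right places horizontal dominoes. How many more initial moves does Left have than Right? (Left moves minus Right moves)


Board is 7 x 8 (rows x cols).
Left (vertical) placements: (rows-1) * cols = 6 * 8 = 48
Right (horizontal) placements: rows * (cols-1) = 7 * 7 = 49
Advantage = Left - Right = 48 - 49 = -1

-1


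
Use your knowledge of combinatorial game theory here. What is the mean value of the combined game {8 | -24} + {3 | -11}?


G1 = {8 | -24}, G2 = {3 | -11}
Each is a switch {a | b} with numbers a > b; its mean value is (a + b)/2, and mean value is additive over game sums: m(G1 + G2) = m(G1) + m(G2).
Mean of G1 = (8 + (-24))/2 = -16/2 = -8
Mean of G2 = (3 + (-11))/2 = -8/2 = -4
Mean of G1 + G2 = -8 + -4 = -12

-12


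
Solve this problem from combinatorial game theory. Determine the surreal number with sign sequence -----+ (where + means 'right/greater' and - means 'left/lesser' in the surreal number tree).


Sign expansion: -----+
Rule: track bounds (lo, hi), initially (-inf, +inf). On '+', the current value becomes lo and we move to the simplest number in (value, hi): value + 1 if hi = +inf, otherwise the midpoint (value + hi)/2. On '-', the current value becomes hi and we move to value - 1 if lo = -inf, otherwise the midpoint (lo + value)/2.
Start at 0.
Step 1: sign = -, move left. Bounds: (-inf, 0). Value = -1
Step 2: sign = -, move left. Bounds: (-inf, -1). Value = -2
Step 3: sign = -, move left. Bounds: (-inf, -2). Value = -3
Step 4: sign = -, move left. Bounds: (-inf, -3). Value = -4
Step 5: sign = -, move left. Bounds: (-inf, -4). Value = -5
Step 6: sign = +, move right. Bounds: (-5, -4). Value = -9/2
The surreal number with sign expansion -----+ is -9/2.

-9/2


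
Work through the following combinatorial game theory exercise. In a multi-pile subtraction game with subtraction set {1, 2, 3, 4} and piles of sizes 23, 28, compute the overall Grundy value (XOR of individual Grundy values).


Subtraction set: {1, 2, 3, 4}
For this subtraction set, G(n) = n mod 5 (period = max + 1 = 5).
Pile 1 (size 23): G(23) = 23 mod 5 = 3
Pile 2 (size 28): G(28) = 28 mod 5 = 3
Total Grundy value = XOR of all: 3 XOR 3 = 0

0


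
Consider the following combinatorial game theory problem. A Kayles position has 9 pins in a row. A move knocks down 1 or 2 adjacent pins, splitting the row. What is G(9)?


Kayles: a move removes 1 or 2 adjacent pins from a contiguous row.
Removing pins from a row of k leaves two independent rows (a, b) with a + b = k - 1 (one pin) or a + b = k - 2 (two pins); an end removal gives a = 0.
By Sprague-Grundy, G(k) = mex{ G(a) XOR G(b) } over all these splits. G(0) = 0.
G(1): splits (0,0):0^0=0 -> mex({0}) = 1
G(2): splits (0,1):0^1=1 (0,0):0^0=0 -> mex({0, 1}) = 2
G(3): splits (0,2):0^2=2 (1,1):1^1=0 (0,1):0^1=1 -> mex({0, 1, 2}) = 3
G(4): splits (0,3):0^3=3 (1,2):1^2=3 (0,2):0^2=2 (1,1):1^1=0 -> mex({0, 2, 3}) = 1
G(5): splits (0,4):0^1=1 (1,3):1^3=2 (2,2):2^2=0 (0,3):0^3=3 (1,2):1^2=3 -> mex({0, 1, 2, 3}) = 4
G(6) = mex({0, 1, 2, 4}) = 3
G(7) = mex({0, 1, 3, 4, 5}) = 2
G(8) = mex({0, 2, 3, 5, 6}) = 1
G(9) = mex({0, 1, 2, 3, 6, 7}) = 4
Therefore G(9) = 4.

4


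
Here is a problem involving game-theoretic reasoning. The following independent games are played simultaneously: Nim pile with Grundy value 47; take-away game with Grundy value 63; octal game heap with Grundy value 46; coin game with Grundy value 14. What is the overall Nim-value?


By the Sprague-Grundy theorem, the Grundy value of a sum of games is the XOR of individual Grundy values.
Nim pile: Grundy value = 47. Running XOR: 0 XOR 47 = 47
take-away game: Grundy value = 63. Running XOR: 47 XOR 63 = 16
octal game heap: Grundy value = 46. Running XOR: 16 XOR 46 = 62
coin game: Grundy value = 14. Running XOR: 62 XOR 14 = 48
The combined Grundy value is 48.

48


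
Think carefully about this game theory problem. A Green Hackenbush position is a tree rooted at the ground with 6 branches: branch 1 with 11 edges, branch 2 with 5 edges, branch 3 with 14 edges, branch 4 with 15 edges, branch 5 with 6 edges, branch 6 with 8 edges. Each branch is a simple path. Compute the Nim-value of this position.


The tree has 6 branches from the ground vertex.
In Green Hackenbush, the Nim-value of a simple path of length k is k.
Branch 1: length 11, Nim-value = 11
Branch 2: length 5, Nim-value = 5
Branch 3: length 14, Nim-value = 14
Branch 4: length 15, Nim-value = 15
Branch 5: length 6, Nim-value = 6
Branch 6: length 8, Nim-value = 8
Total Nim-value = XOR of all branch values:
0 XOR 11 = 11
11 XOR 5 = 14
14 XOR 14 = 0
0 XOR 15 = 15
15 XOR 6 = 9
9 XOR 8 = 1
Nim-value of the tree = 1

1


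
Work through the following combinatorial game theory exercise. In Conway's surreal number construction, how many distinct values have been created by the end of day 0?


Day 0: {|} = 0 is born. Count = 1.
Day n: the number of surreal numbers born by day n is 2^(n+1) - 1.
By day 0: 2^1 - 1 = 1
By day 0: 1 surreal numbers.

1


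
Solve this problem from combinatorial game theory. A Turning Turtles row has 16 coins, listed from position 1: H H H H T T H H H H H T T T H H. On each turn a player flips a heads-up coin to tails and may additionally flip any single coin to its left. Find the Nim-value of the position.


Coins: H H H H T T H H H H H T T T H H
Key fact: a single head at position k behaves exactly like a Nim heap of size k (turning it to T and optionally flipping a coin at j < k corresponds to moving the heap from k to j, or to 0), and heads combine as a disjunctive sum (two heads at the same place would cancel, matching j XOR j = 0). So the Nim-value is the XOR of the 1-indexed positions of the heads.
Face-up positions (1-indexed): [1, 2, 3, 4, 7, 8, 9, 10, 11, 15, 16]
XOR 0 with 1: 0 XOR 1 = 1
XOR 1 with 2: 1 XOR 2 = 3
XOR 3 with 3: 3 XOR 3 = 0
XOR 0 with 4: 0 XOR 4 = 4
XOR 4 with 7: 4 XOR 7 = 3
XOR 3 with 8: 3 XOR 8 = 11
XOR 11 with 9: 11 XOR 9 = 2
XOR 2 with 10: 2 XOR 10 = 8
XOR 8 with 11: 8 XOR 11 = 3
XOR 3 with 15: 3 XOR 15 = 12
XOR 12 with 16: 12 XOR 16 = 28
Nim-value = 28

28


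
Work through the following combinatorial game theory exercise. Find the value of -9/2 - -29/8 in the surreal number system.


x = -9/2, y = -29/8
Converting to common denominator: 8
x = -36/8, y = -29/8
x - y = -9/2 - -29/8 = -7/8

-7/8


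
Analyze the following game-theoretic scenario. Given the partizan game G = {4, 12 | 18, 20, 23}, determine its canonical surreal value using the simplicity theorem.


Left options: {4, 12}, max = 12
Right options: {18, 20, 23}, min = 18
All options are numbers and max(Left) < min(Right), so by the simplicity theorem the value is the simplest (earliest-born) number strictly between 12 and 18.
Integers 13 through 17 all lie strictly between 12 and 18.
Among integers, the simplest (lowest birthday = smallest |n|; 0 is born on day 0, +-n on day n) is 13.
No non-integer in the interval can be simpler: if x is a non-integer in the interval, then floor(x) or ceil(x) also lies in the interval (the interval contains an integer), and both are proper prefixes of x's sign expansion, i.e. born earlier. So the game value is 13.
Game value = 13

13


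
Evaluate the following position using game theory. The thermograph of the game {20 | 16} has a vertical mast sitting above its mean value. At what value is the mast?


Game = {20 | 16}, a switch {a | b} with numbers a > b.
Its thermograph has left wall a - t and right wall b + t, which meet at t = (a - b)/2, where both equal (a + b)/2. So the mast (mean value) is at (a + b)/2.
Mean = (20 + (16))/2 = 36/2 = 18

18


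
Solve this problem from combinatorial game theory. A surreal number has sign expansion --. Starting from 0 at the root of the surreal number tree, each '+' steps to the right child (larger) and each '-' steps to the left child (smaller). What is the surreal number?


Sign expansion: --
Rule: track bounds (lo, hi), initially (-inf, +inf). On '+', the current value becomes lo and we move to the simplest number in (value, hi): value + 1 if hi = +inf, otherwise the midpoint (value + hi)/2. On '-', the current value becomes hi and we move to value - 1 if lo = -inf, otherwise the midpoint (lo + value)/2.
Start at 0.
Step 1: sign = -, move left. Bounds: (-inf, 0). Value = -1
Step 2: sign = -, move left. Bounds: (-inf, -1). Value = -2
The surreal number with sign expansion -- is -2.

-2


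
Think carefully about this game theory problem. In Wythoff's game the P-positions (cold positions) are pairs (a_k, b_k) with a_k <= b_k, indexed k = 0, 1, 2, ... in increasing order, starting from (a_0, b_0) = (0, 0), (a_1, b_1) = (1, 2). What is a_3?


By Wythoff's theorem, a_k = floor(k * phi) and b_k = floor(k * phi^2) = a_k + k, where phi = (1 + sqrt(5))/2 is the golden ratio.
phi = (1 + sqrt(5))/2 = 1.618034
k = 3
k * phi = 3 * 1.618034 = 4.854102
a_3 = floor(k * phi) = 4

4


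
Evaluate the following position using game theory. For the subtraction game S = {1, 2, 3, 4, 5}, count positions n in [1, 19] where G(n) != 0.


Subtraction set S = {1, 2, 3, 4, 5}, so G(n) = n mod 6.
G(n) = 0 when n is a multiple of 6.
Multiples of 6 in [1, 19]: 3
N-positions (nonzero Grundy) = 19 - 3 = 16

16


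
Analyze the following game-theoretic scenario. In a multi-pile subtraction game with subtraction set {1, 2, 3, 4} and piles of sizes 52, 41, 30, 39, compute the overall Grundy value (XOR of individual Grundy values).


Subtraction set: {1, 2, 3, 4}
For this subtraction set, G(n) = n mod 5 (period = max + 1 = 5).
Pile 1 (size 52): G(52) = 52 mod 5 = 2
Pile 2 (size 41): G(41) = 41 mod 5 = 1
Pile 3 (size 30): G(30) = 30 mod 5 = 0
Pile 4 (size 39): G(39) = 39 mod 5 = 4
Total Grundy value = XOR of all: 2 XOR 1 XOR 0 XOR 4 = 7

7


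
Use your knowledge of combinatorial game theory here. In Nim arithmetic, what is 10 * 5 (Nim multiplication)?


Nim multiplication is bilinear over XOR: (u XOR v) * w = (u*w) XOR (v*w).
So we split each operand into its bit components and XOR the pairwise Nim products.
10 = 2 + 8 (as XOR of powers of 2).
5 = 1 + 4 (as XOR of powers of 2).
Using the standard Nim-product table on single bits:
  2*2 = 3,   2*4 = 8,   2*8 = 12,
  4*4 = 6,   4*8 = 11,  8*8 = 13,
and  1*x = x (identity), k*l = l*k (commutative).
Pairwise Nim products:
  2 * 1 = 2
  2 * 4 = 8
  8 * 1 = 8
  8 * 4 = 11
XOR them: 2 XOR 8 XOR 8 XOR 11 = 9.
Result: 10 * 5 = 9 (in Nim).

9


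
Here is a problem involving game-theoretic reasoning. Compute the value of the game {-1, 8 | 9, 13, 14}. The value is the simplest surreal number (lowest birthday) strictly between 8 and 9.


Left options: {-1, 8}, max = 8
Right options: {9, 13, 14}, min = 9
All options are numbers and max(Left) < min(Right), so by the simplicity theorem the value is the simplest (earliest-born) number strictly between 8 and 9.
No integer lies strictly between 8 and 9, so the value is the dyadic rational m/2^k in the interval with the smallest k (then m odd); search k = 1, 2, ...:
Denominator 2: 17/2 lies strictly between 8 and 9 -- found.
The simplest number in the interval is 17/2.
Game value = 17/2

17/2


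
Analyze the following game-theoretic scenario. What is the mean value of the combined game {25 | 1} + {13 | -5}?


G1 = {25 | 1}, G2 = {13 | -5}
Each is a switch {a | b} with numbers a > b; its mean value is (a + b)/2, and mean value is additive over game sums: m(G1 + G2) = m(G1) + m(G2).
Mean of G1 = (25 + (1))/2 = 26/2 = 13
Mean of G2 = (13 + (-5))/2 = 8/2 = 4
Mean of G1 + G2 = 13 + 4 = 17

17


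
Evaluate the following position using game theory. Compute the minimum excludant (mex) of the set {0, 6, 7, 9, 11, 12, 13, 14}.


Set = {0, 6, 7, 9, 11, 12, 13, 14}
0 is in the set.
1 is NOT in the set. This is the mex.
mex = 1

1


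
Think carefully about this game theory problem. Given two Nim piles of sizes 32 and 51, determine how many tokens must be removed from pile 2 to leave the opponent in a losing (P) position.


Piles: 32 and 51
Current XOR: 32 XOR 51 = 19 (non-zero, so this is an N-position).
To make the XOR zero, we need to find a move that balances the piles.
For pile 2 (size 51): target = 51 XOR 19 = 32
We reduce pile 2 from 51 to 32.
Tokens removed: 51 - 32 = 19
Verification: 32 XOR 32 = 0

19


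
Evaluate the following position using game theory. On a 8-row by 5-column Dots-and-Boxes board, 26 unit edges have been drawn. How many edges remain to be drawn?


Grid: 8 x 5 boxes, i.e. 9 rows and 6 columns of dots.
Horizontal edges: (rows + 1) * cols = 9 * 5 = 45
Vertical edges: rows * (cols + 1) = 8 * 6 = 48
Total edges: 45 + 48 = 93
Edges drawn: 26
Remaining: 93 - 26 = 67

67


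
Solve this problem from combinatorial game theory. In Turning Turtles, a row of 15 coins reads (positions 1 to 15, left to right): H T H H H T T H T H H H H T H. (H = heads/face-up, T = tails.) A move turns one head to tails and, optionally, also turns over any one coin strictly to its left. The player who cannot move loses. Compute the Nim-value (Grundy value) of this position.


Coins: H T H H H T T H T H H H H T H
Key fact: a single head at position k behaves exactly like a Nim heap of size k (turning it to T and optionally flipping a coin at j < k corresponds to moving the heap from k to j, or to 0), and heads combine as a disjunctive sum (two heads at the same place would cancel, matching j XOR j = 0). So the Nim-value is the XOR of the 1-indexed positions of the heads.
Face-up positions (1-indexed): [1, 3, 4, 5, 8, 10, 11, 12, 13, 15]
XOR 0 with 1: 0 XOR 1 = 1
XOR 1 with 3: 1 XOR 3 = 2
XOR 2 with 4: 2 XOR 4 = 6
XOR 6 with 5: 6 XOR 5 = 3
XOR 3 with 8: 3 XOR 8 = 11
XOR 11 with 10: 11 XOR 10 = 1
XOR 1 with 11: 1 XOR 11 = 10
XOR 10 with 12: 10 XOR 12 = 6
XOR 6 with 13: 6 XOR 13 = 11
XOR 11 with 15: 11 XOR 15 = 4
Nim-value = 4

4


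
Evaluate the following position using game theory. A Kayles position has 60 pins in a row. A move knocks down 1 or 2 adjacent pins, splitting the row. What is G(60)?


Kayles: a move removes 1 or 2 adjacent pins from a contiguous row.
Removing pins from a row of k leaves two independent rows (a, b) with a + b = k - 1 (one pin) or a + b = k - 2 (two pins); an end removal gives a = 0.
By Sprague-Grundy, G(k) = mex{ G(a) XOR G(b) } over all these splits. G(0) = 0.
G(1): splits (0,0):0^0=0 -> mex({0}) = 1
G(2): splits (0,1):0^1=1 (0,0):0^0=0 -> mex({0, 1}) = 2
G(3): splits (0,2):0^2=2 (1,1):1^1=0 (0,1):0^1=1 -> mex({0, 1, 2}) = 3
G(4): splits (0,3):0^3=3 (1,2):1^2=3 (0,2):0^2=2 (1,1):1^1=0 -> mex({0, 2, 3}) = 1
G(5): splits (0,4):0^1=1 (1,3):1^3=2 (2,2):2^2=0 (0,3):0^3=3 (1,2):1^2=3 -> mex({0, 1, 2, 3}) = 4
G(6) = mex({0, 1, 2, 4}) = 3
G(7) = mex({0, 1, 3, 4, 5}) = 2
G(8) = mex({0, 2, 3, 5, 6}) = 1
G(9) = mex({0, 1, 2, 3, 6, 7}) = 4
G(10) = mex({0, 1, 3, 4, 5, 7}) = 2
G(11) = mex({0, 1, 2, 3, 4, 5}) = 6
G(12) = mex({0, 1, 2, 3, 5, 6, 7}) = 4
G(13) = mex({0, 2, 3, 4, 6, 7}) = 1
G(14) = mex({0, 1, 4, 5, 6, 7}) = 2
G(15) = mex({0, 1, 2, 3, 4, 5, 6}) = 7
G(16) = mex({0, 2, 3, 5, 6, 7}) = 1
G(17) = mex({0, 1, 2, 3, 5, 6, 7}) = 4
G(18) = mex({0, 1, 2, 4, 5, 6}) = 3
G(19) = mex({0, 1, 3, 4, 5, 7}) = 2
G(20) = mex({0, 2, 3, 4, 5, 6, 7}) = 1
G(21) = mex({0, 1, 2, 3, 5, 6, 7}) = 4
G(22) = mex({0, 1, 2, 3, 4, 5, 7}) = 6
G(23) = mex({0, 1, 2, 3, 4, 5, 6}) = 7
G(24) = mex({0, 1, 2, 3, 5, 6, 7}) = 4
G(25) = mex({0, 2, 3, 4, 6, 7}) = 1
G(26) = mex({0, 1, 3, 4, 5, 6, 7}) = 2
G(27) = mex({0, 1, 2, 3, 4, 5, 6, 7}) = 8
G(28) = mex({0, 1, 2, 3, 4, 6, 7, 8}) = 5
G(29) = mex({0, 1, 2, 3, 5, 6, 7, 8, 9}) = 4
G(30) = mex({0, 1, 2, 3, 4, 5, 6, 9, 10}) = 7
G(31) = mex({0, 1, 3, 4, 5, 7, 10, 11}) = 2
G(32) = mex({0, 2, 3, 4, 5, 6, 7, 9, 11}) = 1
G(33) = mex({0, 1, 2, 3, 4, 5, 6, 7, 9, 12}) = 8
G(34) = mex({0, 1, 2, 3, 4, 5, 7, 8, 11, 12}) = 6
G(35) = mex({0, 1, 2, 3, 4, 5, 6, 8, 9, 10, 11}) = 7
G(36) = mex({0, 1, 2, 3, 5, 6, 7, 9, 10}) = 4
G(37) = mex({0, 2, 3, 4, 6, 7, 9, 10, 11, 12}) = 1
G(38) = mex({0, 1, 3, 4, 5, 6, 7, 9, 10, 11, 12}) = 2
G(39) = mex({0, 1, 2, 4, 5, 6, 7, 9, 10, 12, 14}) = 3
G(40) = mex({0, 2, 3, 4, 6, 7, 11, 12, 14}) = 1
G(41) = mex({0, 1, 2, 3, 5, 6, 7, 9, 10, 11, 12}) = 4
G(42) = mex({0, 1, 2, 3, 4, 5, 6, 9, 10}) = 7
G(43) = mex({0, 1, 3, 4, 5, 7, 9, 10, 12, 15}) = 2
G(44) = mex({0, 2, 3, 4, 5, 6, 7, 9, 10, 12, 15}) = 1
G(45) = mex({0, 1, 2, 3, 4, 5, 6, 7, 9, 10, 12, 14}) = 8
G(46) = mex({0, 1, 3, 4, 5, 7, 8, 11, 12, 14}) = 2
G(47) = mex({0, 1, 2, 3, 4, 5, 6, 8, 9, 10, 11, 12}) = 7
G(48) = mex({0, 1, 2, 3, 5, 6, 7, 9, 10}) = 4
G(49) = mex({0, 2, 3, 4, 6, 7, 9, 10, 11, 12, 15}) = 1
G(50) = mex({0, 1, 4, 5, 6, 7, 9, 11, 12, 14, 15}) = 2
G(51) = mex({0, 1, 2, 3, 4, 5, 6, 7, 9, 12, 14, 15}) = 8
G(52) = mex({0, 2, 3, 4, 5, 6, 7, 8, 11, 12, 15}) = 1
G(53) = mex({0, 1, 2, 3, 5, 6, 7, 8, 9, 10, 11, 12}) = 4
G(54) = mex({0, 1, 2, 3, 4, 5, 6, 9, 10}) = 7
G(55) = mex({0, 1, 3, 4, 5, 7, 9, 10, 11, 12}) = 2
G(56) = mex({0, 2, 3, 4, 5, 6, 7, 9, 10, 11, 12, 13, 14}) = 1
G(57) = mex({0, 1, 2, 3, 5, 6, 7, 9, 10, 12, 13, 14, 15}) = 4
G(58) = mex({0, 1, 3, 4, 5, 7, 11, 12, 14, 15}) = 2
G(59) = mex({0, 1, 2, 3, 4, 5, 6, 9, 10, 11, 12, 15}) = 7
G(60) = mex({0, 1, 2, 3, 5, 6, 7, 9, 10}) = 4
Therefore G(60) = 4.

4


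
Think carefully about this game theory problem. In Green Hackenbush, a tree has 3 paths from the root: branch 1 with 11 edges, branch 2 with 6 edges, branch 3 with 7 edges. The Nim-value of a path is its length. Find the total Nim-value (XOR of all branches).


The tree has 3 branches from the ground vertex.
In Green Hackenbush, the Nim-value of a simple path of length k is k.
Branch 1: length 11, Nim-value = 11
Branch 2: length 6, Nim-value = 6
Branch 3: length 7, Nim-value = 7
Total Nim-value = XOR of all branch values:
0 XOR 11 = 11
11 XOR 6 = 13
13 XOR 7 = 10
Nim-value of the tree = 10

10


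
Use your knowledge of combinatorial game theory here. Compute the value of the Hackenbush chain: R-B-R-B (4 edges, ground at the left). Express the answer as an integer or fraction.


Edges (from ground): R-B-R-B
By Berlekamp's sign-expansion rule, a Blue-Red Hackenbush stalk has the value of the surreal number whose sign sequence is the edge sequence with B -> + and R -> -.
Sign sequence: -+-+
Trace the sign expansion in the surreal number tree, starting from 0:
Edge 1: R (sign -) -> bounds (-inf, 0), value = -1
Edge 2: B (sign +) -> bounds (-1, 0), value = -1/2
Edge 3: R (sign -) -> bounds (-1, -1/2), value = -3/4
Edge 4: B (sign +) -> bounds (-3/4, -1/2), value = -5/8
Game value = -5/8

-5/8


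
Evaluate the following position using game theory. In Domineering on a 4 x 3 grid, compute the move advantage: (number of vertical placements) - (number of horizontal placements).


Board is 4 x 3 (rows x cols).
Left (vertical) placements: (rows-1) * cols = 3 * 3 = 9
Right (horizontal) placements: rows * (cols-1) = 4 * 2 = 8
Advantage = Left - Right = 9 - 8 = 1

1


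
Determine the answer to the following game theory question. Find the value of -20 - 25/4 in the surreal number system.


x = -20, y = 25/4
Converting to common denominator: 4
x = -80/4, y = 25/4
x - y = -20 - 25/4 = -105/4

-105/4


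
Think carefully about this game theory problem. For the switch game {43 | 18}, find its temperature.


The game is {43 | 18}, a switch {a | b} with numbers a > b.
Cooling {a | b} by t gives {a - t | b + t}, which stops being hot when a - t = b + t, i.e. at t = (a - b)/2. So the temperature of a switch is (a - b)/2.
Temperature = (Left option - Right option) / 2
= (43 - (18)) / 2
= 25 / 2
= 25/2

25/2


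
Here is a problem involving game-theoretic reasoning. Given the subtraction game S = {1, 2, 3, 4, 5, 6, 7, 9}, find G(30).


The subtraction set is S = {1, 2, 3, 4, 5, 6, 7, 9}.
G(k) = mex{ G(k - s) : s in S, s <= k }. We compute iteratively: G(0) = 0.
G(1) = mex({0}) = 1
G(2) = mex({0, 1}) = 2
G(3) = mex({0, 1, 2}) = 3
G(4) = mex({0, 1, 2, 3}) = 4
G(5) = mex({0, 1, 2, 3, 4}) = 5
G(6) = mex({0, 1, 2, 3, 4, 5}) = 6
G(7) = mex({0, 1, 2, 3, 4, 5, 6}) = 7
G(8) = mex({1, 2, 3, 4, 5, 6, 7}) = 0
G(9) = mex({0, 2, 3, 4, 5, 6, 7}) = 1
G(10) = mex({0, 1, 3, 4, 5, 6, 7}) = 2
G(11) = mex({0, 1, 2, 4, 5, 6, 7}) = 3
G(12) = mex({0, 1, 2, 3, 5, 6, 7}) = 4
G(13) = mex({0, 1, 2, 3, 4, 6, 7}) = 5
G(14) = mex({0, 1, 2, 3, 4, 5, 7}) = 6
G(15) = mex({0, 1, 2, 3, 4, 5, 6}) = 7
G(16) = mex({1, 2, 3, 4, 5, 6, 7}) = 0
Observe that G(8)..G(16) = 0, 1, 2, 3, 4, 5, 6, 7, 0 repeats G(0)..G(8) = 0, 1, 2, 3, 4, 5, 6, 7, 0.
For k >= max(S) = 9, G(k) is determined by the previous 9 values G(k-9)..G(k-1); a window of 9 consecutive values has recurred shifted by 8, so by induction G(k + 8) = G(k) for all k >= 0: the sequence is periodic from the start with period 8.
One period: G(0..7) = 0, 1, 2, 3, 4, 5, 6, 7.
30 mod 8 = 6, so G(30) = G(6) = 6.

6
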